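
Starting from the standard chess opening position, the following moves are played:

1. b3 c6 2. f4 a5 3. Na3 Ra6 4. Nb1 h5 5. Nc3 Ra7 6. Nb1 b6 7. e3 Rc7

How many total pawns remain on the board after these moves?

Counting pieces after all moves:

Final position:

  a b c d e f g h
  ─────────────────
8│· ♞ ♝ ♛ ♚ ♝ ♞ ♜│8
7│· · ♜ ♟ ♟ ♟ ♟ ·│7
6│· ♟ ♟ · · · · ·│6
5│♟ · · · · · · ♟│5
4│· · · · · ♙ · ·│4
3│· ♙ · · ♙ · · ·│3
2│♙ · ♙ ♙ · · ♙ ♙│2
1│♖ ♘ ♗ ♕ ♔ ♗ ♘ ♖│1
  ─────────────────
  a b c d e f g h


16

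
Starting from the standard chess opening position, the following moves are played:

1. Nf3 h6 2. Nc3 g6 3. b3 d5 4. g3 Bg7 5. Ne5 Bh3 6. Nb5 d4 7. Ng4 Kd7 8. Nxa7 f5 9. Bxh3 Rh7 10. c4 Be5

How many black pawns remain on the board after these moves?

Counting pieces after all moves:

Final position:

  a b c d e f g h
  ─────────────────
8│♜ ♞ · ♛ · · ♞ ·│8
7│♘ ♟ ♟ ♚ ♟ · · ♜│7
6│· · · · · · ♟ ♟│6
5│· · · · ♝ ♟ · ·│5
4│· · ♙ ♟ · · ♘ ·│4
3│· ♙ · · · · ♙ ♗│3
2│♙ · · ♙ ♙ ♙ · ♙│2
1│♖ · ♗ ♕ ♔ · · ♖│1
  ─────────────────
  a b c d e f g h


7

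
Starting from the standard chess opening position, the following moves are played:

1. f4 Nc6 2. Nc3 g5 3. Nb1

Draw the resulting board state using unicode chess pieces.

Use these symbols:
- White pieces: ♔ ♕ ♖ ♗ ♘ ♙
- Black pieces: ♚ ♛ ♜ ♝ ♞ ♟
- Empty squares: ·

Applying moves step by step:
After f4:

♜ ♞ ♝ ♛ ♚ ♝ ♞ ♜
♟ ♟ ♟ ♟ ♟ ♟ ♟ ♟
· · · · · · · ·
· · · · · · · ·
· · · · · ♙ · ·
· · · · · · · ·
♙ ♙ ♙ ♙ ♙ · ♙ ♙
♖ ♘ ♗ ♕ ♔ ♗ ♘ ♖


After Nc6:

♜ · ♝ ♛ ♚ ♝ ♞ ♜
♟ ♟ ♟ ♟ ♟ ♟ ♟ ♟
· · ♞ · · · · ·
· · · · · · · ·
· · · · · ♙ · ·
· · · · · · · ·
♙ ♙ ♙ ♙ ♙ · ♙ ♙
♖ ♘ ♗ ♕ ♔ ♗ ♘ ♖


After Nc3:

♜ · ♝ ♛ ♚ ♝ ♞ ♜
♟ ♟ ♟ ♟ ♟ ♟ ♟ ♟
· · ♞ · · · · ·
· · · · · · · ·
· · · · · ♙ · ·
· · ♘ · · · · ·
♙ ♙ ♙ ♙ ♙ · ♙ ♙
♖ · ♗ ♕ ♔ ♗ ♘ ♖


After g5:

♜ · ♝ ♛ ♚ ♝ ♞ ♜
♟ ♟ ♟ ♟ ♟ ♟ · ♟
· · ♞ · · · · ·
· · · · · · ♟ ·
· · · · · ♙ · ·
· · ♘ · · · · ·
♙ ♙ ♙ ♙ ♙ · ♙ ♙
♖ · ♗ ♕ ♔ ♗ ♘ ♖


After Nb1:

♜ · ♝ ♛ ♚ ♝ ♞ ♜
♟ ♟ ♟ ♟ ♟ ♟ · ♟
· · ♞ · · · · ·
· · · · · · ♟ ·
· · · · · ♙ · ·
· · · · · · · ·
♙ ♙ ♙ ♙ ♙ · ♙ ♙
♖ ♘ ♗ ♕ ♔ ♗ ♘ ♖



  a b c d e f g h
  ─────────────────
8│♜ · ♝ ♛ ♚ ♝ ♞ ♜│8
7│♟ ♟ ♟ ♟ ♟ ♟ · ♟│7
6│· · ♞ · · · · ·│6
5│· · · · · · ♟ ·│5
4│· · · · · ♙ · ·│4
3│· · · · · · · ·│3
2│♙ ♙ ♙ ♙ ♙ · ♙ ♙│2
1│♖ ♘ ♗ ♕ ♔ ♗ ♘ ♖│1
  ─────────────────
  a b c d e f g h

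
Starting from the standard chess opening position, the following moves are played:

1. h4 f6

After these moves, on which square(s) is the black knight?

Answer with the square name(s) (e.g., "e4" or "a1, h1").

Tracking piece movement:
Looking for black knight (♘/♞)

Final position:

  a b c d e f g h
  ─────────────────
8│♜ ♞ ♝ ♛ ♚ ♝ ♞ ♜│8
7│♟ ♟ ♟ ♟ ♟ · ♟ ♟│7
6│· · · · · ♟ · ·│6
5│· · · · · · · ·│5
4│· · · · · · · ♙│4
3│· · · · · · · ·│3
2│♙ ♙ ♙ ♙ ♙ ♙ ♙ ·│2
1│♖ ♘ ♗ ♕ ♔ ♗ ♘ ♖│1
  ─────────────────
  a b c d e f g h


b8, g8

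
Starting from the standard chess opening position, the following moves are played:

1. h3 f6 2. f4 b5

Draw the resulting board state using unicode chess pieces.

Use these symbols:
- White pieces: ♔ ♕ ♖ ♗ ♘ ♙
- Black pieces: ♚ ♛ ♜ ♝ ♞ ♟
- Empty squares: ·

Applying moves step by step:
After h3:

♜ ♞ ♝ ♛ ♚ ♝ ♞ ♜
♟ ♟ ♟ ♟ ♟ ♟ ♟ ♟
· · · · · · · ·
· · · · · · · ·
· · · · · · · ·
· · · · · · · ♙
♙ ♙ ♙ ♙ ♙ ♙ ♙ ·
♖ ♘ ♗ ♕ ♔ ♗ ♘ ♖


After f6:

♜ ♞ ♝ ♛ ♚ ♝ ♞ ♜
♟ ♟ ♟ ♟ ♟ · ♟ ♟
· · · · · ♟ · ·
· · · · · · · ·
· · · · · · · ·
· · · · · · · ♙
♙ ♙ ♙ ♙ ♙ ♙ ♙ ·
♖ ♘ ♗ ♕ ♔ ♗ ♘ ♖


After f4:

♜ ♞ ♝ ♛ ♚ ♝ ♞ ♜
♟ ♟ ♟ ♟ ♟ · ♟ ♟
· · · · · ♟ · ·
· · · · · · · ·
· · · · · ♙ · ·
· · · · · · · ♙
♙ ♙ ♙ ♙ ♙ · ♙ ·
♖ ♘ ♗ ♕ ♔ ♗ ♘ ♖


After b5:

♜ ♞ ♝ ♛ ♚ ♝ ♞ ♜
♟ · ♟ ♟ ♟ · ♟ ♟
· · · · · ♟ · ·
· ♟ · · · · · ·
· · · · · ♙ · ·
· · · · · · · ♙
♙ ♙ ♙ ♙ ♙ · ♙ ·
♖ ♘ ♗ ♕ ♔ ♗ ♘ ♖



  a b c d e f g h
  ─────────────────
8│♜ ♞ ♝ ♛ ♚ ♝ ♞ ♜│8
7│♟ · ♟ ♟ ♟ · ♟ ♟│7
6│· · · · · ♟ · ·│6
5│· ♟ · · · · · ·│5
4│· · · · · ♙ · ·│4
3│· · · · · · · ♙│3
2│♙ ♙ ♙ ♙ ♙ · ♙ ·│2
1│♖ ♘ ♗ ♕ ♔ ♗ ♘ ♖│1
  ─────────────────
  a b c d e f g h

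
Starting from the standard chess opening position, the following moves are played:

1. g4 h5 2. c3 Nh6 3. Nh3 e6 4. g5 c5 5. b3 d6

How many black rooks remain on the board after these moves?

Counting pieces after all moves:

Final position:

  a b c d e f g h
  ─────────────────
8│♜ ♞ ♝ ♛ ♚ ♝ · ♜│8
7│♟ ♟ · · · ♟ ♟ ·│7
6│· · · ♟ ♟ · · ♞│6
5│· · ♟ · · · ♙ ♟│5
4│· · · · · · · ·│4
3│· ♙ ♙ · · · · ♘│3
2│♙ · · ♙ ♙ ♙ · ♙│2
1│♖ ♘ ♗ ♕ ♔ ♗ · ♖│1
  ─────────────────
  a b c d e f g h


2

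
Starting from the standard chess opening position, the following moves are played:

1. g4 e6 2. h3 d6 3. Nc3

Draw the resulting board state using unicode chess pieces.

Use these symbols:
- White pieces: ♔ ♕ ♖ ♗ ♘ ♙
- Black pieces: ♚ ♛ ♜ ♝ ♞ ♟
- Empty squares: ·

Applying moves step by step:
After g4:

♜ ♞ ♝ ♛ ♚ ♝ ♞ ♜
♟ ♟ ♟ ♟ ♟ ♟ ♟ ♟
· · · · · · · ·
· · · · · · · ·
· · · · · · ♙ ·
· · · · · · · ·
♙ ♙ ♙ ♙ ♙ ♙ · ♙
♖ ♘ ♗ ♕ ♔ ♗ ♘ ♖


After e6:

♜ ♞ ♝ ♛ ♚ ♝ ♞ ♜
♟ ♟ ♟ ♟ · ♟ ♟ ♟
· · · · ♟ · · ·
· · · · · · · ·
· · · · · · ♙ ·
· · · · · · · ·
♙ ♙ ♙ ♙ ♙ ♙ · ♙
♖ ♘ ♗ ♕ ♔ ♗ ♘ ♖


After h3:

♜ ♞ ♝ ♛ ♚ ♝ ♞ ♜
♟ ♟ ♟ ♟ · ♟ ♟ ♟
· · · · ♟ · · ·
· · · · · · · ·
· · · · · · ♙ ·
· · · · · · · ♙
♙ ♙ ♙ ♙ ♙ ♙ · ·
♖ ♘ ♗ ♕ ♔ ♗ ♘ ♖


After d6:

♜ ♞ ♝ ♛ ♚ ♝ ♞ ♜
♟ ♟ ♟ · · ♟ ♟ ♟
· · · ♟ ♟ · · ·
· · · · · · · ·
· · · · · · ♙ ·
· · · · · · · ♙
♙ ♙ ♙ ♙ ♙ ♙ · ·
♖ ♘ ♗ ♕ ♔ ♗ ♘ ♖


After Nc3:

♜ ♞ ♝ ♛ ♚ ♝ ♞ ♜
♟ ♟ ♟ · · ♟ ♟ ♟
· · · ♟ ♟ · · ·
· · · · · · · ·
· · · · · · ♙ ·
· · ♘ · · · · ♙
♙ ♙ ♙ ♙ ♙ ♙ · ·
♖ · ♗ ♕ ♔ ♗ ♘ ♖



  a b c d e f g h
  ─────────────────
8│♜ ♞ ♝ ♛ ♚ ♝ ♞ ♜│8
7│♟ ♟ ♟ · · ♟ ♟ ♟│7
6│· · · ♟ ♟ · · ·│6
5│· · · · · · · ·│5
4│· · · · · · ♙ ·│4
3│· · ♘ · · · · ♙│3
2│♙ ♙ ♙ ♙ ♙ ♙ · ·│2
1│♖ · ♗ ♕ ♔ ♗ ♘ ♖│1
  ─────────────────
  a b c d e f g h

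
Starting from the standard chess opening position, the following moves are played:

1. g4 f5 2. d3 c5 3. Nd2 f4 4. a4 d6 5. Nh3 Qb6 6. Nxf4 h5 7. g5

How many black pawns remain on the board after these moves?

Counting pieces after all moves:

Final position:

  a b c d e f g h
  ─────────────────
8│♜ ♞ ♝ · ♚ ♝ ♞ ♜│8
7│♟ ♟ · · ♟ · ♟ ·│7
6│· ♛ · ♟ · · · ·│6
5│· · ♟ · · · ♙ ♟│5
4│♙ · · · · ♘ · ·│4
3│· · · ♙ · · · ·│3
2│· ♙ ♙ ♘ ♙ ♙ · ♙│2
1│♖ · ♗ ♕ ♔ ♗ · ♖│1
  ─────────────────
  a b c d e f g h


7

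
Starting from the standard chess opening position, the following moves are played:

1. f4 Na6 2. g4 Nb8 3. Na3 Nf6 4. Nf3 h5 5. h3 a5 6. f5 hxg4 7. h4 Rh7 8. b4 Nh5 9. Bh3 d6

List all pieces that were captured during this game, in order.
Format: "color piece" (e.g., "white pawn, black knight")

Tracking captures:
  hxg4: captured white pawn

white pawn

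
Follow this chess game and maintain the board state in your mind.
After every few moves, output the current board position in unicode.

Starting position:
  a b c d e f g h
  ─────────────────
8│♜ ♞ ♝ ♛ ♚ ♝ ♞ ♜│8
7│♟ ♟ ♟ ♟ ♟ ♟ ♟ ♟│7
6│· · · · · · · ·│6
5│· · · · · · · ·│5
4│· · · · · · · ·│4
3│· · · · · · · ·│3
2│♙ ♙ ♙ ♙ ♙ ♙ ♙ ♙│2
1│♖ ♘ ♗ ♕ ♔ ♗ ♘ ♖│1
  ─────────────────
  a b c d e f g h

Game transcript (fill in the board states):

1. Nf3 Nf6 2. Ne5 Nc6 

  a b c d e f g h
  ─────────────────
8│♜ · ♝ ♛ ♚ ♝ · ♜│8
7│♟ ♟ ♟ ♟ ♟ ♟ ♟ ♟│7
6│· · ♞ · · ♞ · ·│6
5│· · · · ♘ · · ·│5
4│· · · · · · · ·│4
3│· · · · · · · ·│3
2│♙ ♙ ♙ ♙ ♙ ♙ ♙ ♙│2
1│♖ ♘ ♗ ♕ ♔ ♗ · ♖│1
  ─────────────────
  a b c d e f g h

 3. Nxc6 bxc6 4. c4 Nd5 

  a b c d e f g h
  ─────────────────
8│♜ · ♝ ♛ ♚ ♝ · ♜│8
7│♟ · ♟ ♟ ♟ ♟ ♟ ♟│7
6│· · ♟ · · · · ·│6
5│· · · ♞ · · · ·│5
4│· · ♙ · · · · ·│4
3│· · · · · · · ·│3
2│♙ ♙ · ♙ ♙ ♙ ♙ ♙│2
1│♖ ♘ ♗ ♕ ♔ ♗ · ♖│1
  ─────────────────
  a b c d e f g h

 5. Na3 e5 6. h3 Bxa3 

  a b c d e f g h
  ─────────────────
8│♜ · ♝ ♛ ♚ · · ♜│8
7│♟ · ♟ ♟ · ♟ ♟ ♟│7
6│· · ♟ · · · · ·│6
5│· · · ♞ ♟ · · ·│5
4│· · ♙ · · · · ·│4
3│♝ · · · · · · ♙│3
2│♙ ♙ · ♙ ♙ ♙ ♙ ·│2
1│♖ · ♗ ♕ ♔ ♗ · ♖│1
  ─────────────────
  a b c d e f g h

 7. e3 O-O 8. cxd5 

  a b c d e f g h
  ─────────────────
8│♜ · ♝ ♛ · ♜ ♚ ·│8
7│♟ · ♟ ♟ · ♟ ♟ ♟│7
6│· · ♟ · · · · ·│6
5│· · · ♙ ♟ · · ·│5
4│· · · · · · · ·│4
3│♝ · · · ♙ · · ♙│3
2│♙ ♙ · ♙ · ♙ ♙ ·│2
1│♖ · ♗ ♕ ♔ ♗ · ♖│1
  ─────────────────
  a b c d e f g h


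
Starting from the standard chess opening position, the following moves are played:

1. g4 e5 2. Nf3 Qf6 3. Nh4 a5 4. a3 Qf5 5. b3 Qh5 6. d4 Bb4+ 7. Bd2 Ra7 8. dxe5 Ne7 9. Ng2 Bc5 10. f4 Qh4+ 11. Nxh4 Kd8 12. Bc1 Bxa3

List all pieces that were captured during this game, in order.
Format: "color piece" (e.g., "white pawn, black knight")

Tracking captures:
  dxe5: captured black pawn
  Nxh4: captured black queen
  Bxa3: captured white pawn

black pawn, black queen, white pawn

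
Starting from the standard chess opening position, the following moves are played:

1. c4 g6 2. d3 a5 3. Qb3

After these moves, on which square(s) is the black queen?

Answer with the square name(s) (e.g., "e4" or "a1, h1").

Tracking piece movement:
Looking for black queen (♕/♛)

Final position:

  a b c d e f g h
  ─────────────────
8│♜ ♞ ♝ ♛ ♚ ♝ ♞ ♜│8
7│· ♟ ♟ ♟ ♟ ♟ · ♟│7
6│· · · · · · ♟ ·│6
5│♟ · · · · · · ·│5
4│· · ♙ · · · · ·│4
3│· ♕ · ♙ · · · ·│3
2│♙ ♙ · · ♙ ♙ ♙ ♙│2
1│♖ ♘ ♗ · ♔ ♗ ♘ ♖│1
  ─────────────────
  a b c d e f g h


d8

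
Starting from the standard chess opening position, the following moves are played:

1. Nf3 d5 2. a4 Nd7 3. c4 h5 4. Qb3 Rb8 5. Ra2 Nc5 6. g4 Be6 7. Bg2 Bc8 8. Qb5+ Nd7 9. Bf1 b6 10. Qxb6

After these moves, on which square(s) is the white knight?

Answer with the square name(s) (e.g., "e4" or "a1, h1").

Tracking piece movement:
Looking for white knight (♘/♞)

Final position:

  a b c d e f g h
  ─────────────────
8│· ♜ ♝ ♛ ♚ ♝ ♞ ♜│8
7│♟ · ♟ ♞ ♟ ♟ ♟ ·│7
6│· ♕ · · · · · ·│6
5│· · · ♟ · · · ♟│5
4│♙ · ♙ · · · ♙ ·│4
3│· · · · · ♘ · ·│3
2│♖ ♙ · ♙ ♙ ♙ · ♙│2
1│· ♘ ♗ · ♔ ♗ · ♖│1
  ─────────────────
  a b c d e f g h


b1, f3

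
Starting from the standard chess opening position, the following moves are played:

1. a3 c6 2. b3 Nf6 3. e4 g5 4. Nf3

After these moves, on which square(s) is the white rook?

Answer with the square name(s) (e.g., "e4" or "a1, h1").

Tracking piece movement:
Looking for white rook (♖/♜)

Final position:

  a b c d e f g h
  ─────────────────
8│♜ ♞ ♝ ♛ ♚ ♝ · ♜│8
7│♟ ♟ · ♟ ♟ ♟ · ♟│7
6│· · ♟ · · ♞ · ·│6
5│· · · · · · ♟ ·│5
4│· · · · ♙ · · ·│4
3│♙ ♙ · · · ♘ · ·│3
2│· · ♙ ♙ · ♙ ♙ ♙│2
1│♖ ♘ ♗ ♕ ♔ ♗ · ♖│1
  ─────────────────
  a b c d e f g h


a1, h1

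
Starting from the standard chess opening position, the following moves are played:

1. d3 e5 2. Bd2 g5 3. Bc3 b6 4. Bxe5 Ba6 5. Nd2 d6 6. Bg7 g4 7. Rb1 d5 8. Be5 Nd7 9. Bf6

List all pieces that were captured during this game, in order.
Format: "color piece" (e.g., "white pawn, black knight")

Tracking captures:
  Bxe5: captured black pawn

black pawn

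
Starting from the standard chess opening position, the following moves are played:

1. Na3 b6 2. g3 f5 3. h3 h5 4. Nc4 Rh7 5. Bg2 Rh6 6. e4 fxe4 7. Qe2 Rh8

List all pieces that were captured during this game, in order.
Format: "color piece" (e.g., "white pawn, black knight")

Tracking captures:
  fxe4: captured white pawn

white pawn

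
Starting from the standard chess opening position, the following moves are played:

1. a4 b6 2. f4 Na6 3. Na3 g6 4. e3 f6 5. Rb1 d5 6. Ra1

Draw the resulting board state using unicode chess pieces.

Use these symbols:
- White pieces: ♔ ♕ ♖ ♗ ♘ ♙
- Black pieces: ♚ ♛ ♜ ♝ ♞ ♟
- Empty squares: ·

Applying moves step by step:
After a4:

♜ ♞ ♝ ♛ ♚ ♝ ♞ ♜
♟ ♟ ♟ ♟ ♟ ♟ ♟ ♟
· · · · · · · ·
· · · · · · · ·
♙ · · · · · · ·
· · · · · · · ·
· ♙ ♙ ♙ ♙ ♙ ♙ ♙
♖ ♘ ♗ ♕ ♔ ♗ ♘ ♖


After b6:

♜ ♞ ♝ ♛ ♚ ♝ ♞ ♜
♟ · ♟ ♟ ♟ ♟ ♟ ♟
· ♟ · · · · · ·
· · · · · · · ·
♙ · · · · · · ·
· · · · · · · ·
· ♙ ♙ ♙ ♙ ♙ ♙ ♙
♖ ♘ ♗ ♕ ♔ ♗ ♘ ♖


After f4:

♜ ♞ ♝ ♛ ♚ ♝ ♞ ♜
♟ · ♟ ♟ ♟ ♟ ♟ ♟
· ♟ · · · · · ·
· · · · · · · ·
♙ · · · · ♙ · ·
· · · · · · · ·
· ♙ ♙ ♙ ♙ · ♙ ♙
♖ ♘ ♗ ♕ ♔ ♗ ♘ ♖


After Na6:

♜ · ♝ ♛ ♚ ♝ ♞ ♜
♟ · ♟ ♟ ♟ ♟ ♟ ♟
♞ ♟ · · · · · ·
· · · · · · · ·
♙ · · · · ♙ · ·
· · · · · · · ·
· ♙ ♙ ♙ ♙ · ♙ ♙
♖ ♘ ♗ ♕ ♔ ♗ ♘ ♖


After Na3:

♜ · ♝ ♛ ♚ ♝ ♞ ♜
♟ · ♟ ♟ ♟ ♟ ♟ ♟
♞ ♟ · · · · · ·
· · · · · · · ·
♙ · · · · ♙ · ·
♘ · · · · · · ·
· ♙ ♙ ♙ ♙ · ♙ ♙
♖ · ♗ ♕ ♔ ♗ ♘ ♖


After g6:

♜ · ♝ ♛ ♚ ♝ ♞ ♜
♟ · ♟ ♟ ♟ ♟ · ♟
♞ ♟ · · · · ♟ ·
· · · · · · · ·
♙ · · · · ♙ · ·
♘ · · · · · · ·
· ♙ ♙ ♙ ♙ · ♙ ♙
♖ · ♗ ♕ ♔ ♗ ♘ ♖


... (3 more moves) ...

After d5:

♜ · ♝ ♛ ♚ ♝ ♞ ♜
♟ · ♟ · ♟ · · ♟
♞ ♟ · · · ♟ ♟ ·
· · · ♟ · · · ·
♙ · · · · ♙ · ·
♘ · · · ♙ · · ·
· ♙ ♙ ♙ · · ♙ ♙
· ♖ ♗ ♕ ♔ ♗ ♘ ♖


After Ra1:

♜ · ♝ ♛ ♚ ♝ ♞ ♜
♟ · ♟ · ♟ · · ♟
♞ ♟ · · · ♟ ♟ ·
· · · ♟ · · · ·
♙ · · · · ♙ · ·
♘ · · · ♙ · · ·
· ♙ ♙ ♙ · · ♙ ♙
♖ · ♗ ♕ ♔ ♗ ♘ ♖



  a b c d e f g h
  ─────────────────
8│♜ · ♝ ♛ ♚ ♝ ♞ ♜│8
7│♟ · ♟ · ♟ · · ♟│7
6│♞ ♟ · · · ♟ ♟ ·│6
5│· · · ♟ · · · ·│5
4│♙ · · · · ♙ · ·│4
3│♘ · · · ♙ · · ·│3
2│· ♙ ♙ ♙ · · ♙ ♙│2
1│♖ · ♗ ♕ ♔ ♗ ♘ ♖│1
  ─────────────────
  a b c d e f g h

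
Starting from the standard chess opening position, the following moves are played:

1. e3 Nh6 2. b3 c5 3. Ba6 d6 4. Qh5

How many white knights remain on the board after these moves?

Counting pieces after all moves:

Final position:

  a b c d e f g h
  ─────────────────
8│♜ ♞ ♝ ♛ ♚ ♝ · ♜│8
7│♟ ♟ · · ♟ ♟ ♟ ♟│7
6│♗ · · ♟ · · · ♞│6
5│· · ♟ · · · · ♕│5
4│· · · · · · · ·│4
3│· ♙ · · ♙ · · ·│3
2│♙ · ♙ ♙ · ♙ ♙ ♙│2
1│♖ ♘ ♗ · ♔ · ♘ ♖│1
  ─────────────────
  a b c d e f g h


2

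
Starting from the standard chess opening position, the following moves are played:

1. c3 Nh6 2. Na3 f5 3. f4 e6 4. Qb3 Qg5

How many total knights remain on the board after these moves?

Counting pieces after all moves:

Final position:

  a b c d e f g h
  ─────────────────
8│♜ ♞ ♝ · ♚ ♝ · ♜│8
7│♟ ♟ ♟ ♟ · · ♟ ♟│7
6│· · · · ♟ · · ♞│6
5│· · · · · ♟ ♛ ·│5
4│· · · · · ♙ · ·│4
3│♘ ♕ ♙ · · · · ·│3
2│♙ ♙ · ♙ ♙ · ♙ ♙│2
1│♖ · ♗ · ♔ ♗ ♘ ♖│1
  ─────────────────
  a b c d e f g h


4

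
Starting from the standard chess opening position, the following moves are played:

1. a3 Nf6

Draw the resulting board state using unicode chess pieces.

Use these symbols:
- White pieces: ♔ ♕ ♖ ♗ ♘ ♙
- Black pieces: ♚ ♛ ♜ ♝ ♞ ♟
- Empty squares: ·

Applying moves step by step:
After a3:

♜ ♞ ♝ ♛ ♚ ♝ ♞ ♜
♟ ♟ ♟ ♟ ♟ ♟ ♟ ♟
· · · · · · · ·
· · · · · · · ·
· · · · · · · ·
♙ · · · · · · ·
· ♙ ♙ ♙ ♙ ♙ ♙ ♙
♖ ♘ ♗ ♕ ♔ ♗ ♘ ♖


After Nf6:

♜ ♞ ♝ ♛ ♚ ♝ · ♜
♟ ♟ ♟ ♟ ♟ ♟ ♟ ♟
· · · · · ♞ · ·
· · · · · · · ·
· · · · · · · ·
♙ · · · · · · ·
· ♙ ♙ ♙ ♙ ♙ ♙ ♙
♖ ♘ ♗ ♕ ♔ ♗ ♘ ♖



  a b c d e f g h
  ─────────────────
8│♜ ♞ ♝ ♛ ♚ ♝ · ♜│8
7│♟ ♟ ♟ ♟ ♟ ♟ ♟ ♟│7
6│· · · · · ♞ · ·│6
5│· · · · · · · ·│5
4│· · · · · · · ·│4
3│♙ · · · · · · ·│3
2│· ♙ ♙ ♙ ♙ ♙ ♙ ♙│2
1│♖ ♘ ♗ ♕ ♔ ♗ ♘ ♖│1
  ─────────────────
  a b c d e f g h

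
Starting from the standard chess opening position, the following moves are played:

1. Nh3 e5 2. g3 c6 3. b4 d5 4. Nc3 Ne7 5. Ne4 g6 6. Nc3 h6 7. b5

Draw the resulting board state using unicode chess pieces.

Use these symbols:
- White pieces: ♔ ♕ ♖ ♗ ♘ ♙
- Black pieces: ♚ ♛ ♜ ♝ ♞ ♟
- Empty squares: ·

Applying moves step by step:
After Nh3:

♜ ♞ ♝ ♛ ♚ ♝ ♞ ♜
♟ ♟ ♟ ♟ ♟ ♟ ♟ ♟
· · · · · · · ·
· · · · · · · ·
· · · · · · · ·
· · · · · · · ♘
♙ ♙ ♙ ♙ ♙ ♙ ♙ ♙
♖ ♘ ♗ ♕ ♔ ♗ · ♖


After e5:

♜ ♞ ♝ ♛ ♚ ♝ ♞ ♜
♟ ♟ ♟ ♟ · ♟ ♟ ♟
· · · · · · · ·
· · · · ♟ · · ·
· · · · · · · ·
· · · · · · · ♘
♙ ♙ ♙ ♙ ♙ ♙ ♙ ♙
♖ ♘ ♗ ♕ ♔ ♗ · ♖


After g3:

♜ ♞ ♝ ♛ ♚ ♝ ♞ ♜
♟ ♟ ♟ ♟ · ♟ ♟ ♟
· · · · · · · ·
· · · · ♟ · · ·
· · · · · · · ·
· · · · · · ♙ ♘
♙ ♙ ♙ ♙ ♙ ♙ · ♙
♖ ♘ ♗ ♕ ♔ ♗ · ♖


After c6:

♜ ♞ ♝ ♛ ♚ ♝ ♞ ♜
♟ ♟ · ♟ · ♟ ♟ ♟
· · ♟ · · · · ·
· · · · ♟ · · ·
· · · · · · · ·
· · · · · · ♙ ♘
♙ ♙ ♙ ♙ ♙ ♙ · ♙
♖ ♘ ♗ ♕ ♔ ♗ · ♖


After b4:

♜ ♞ ♝ ♛ ♚ ♝ ♞ ♜
♟ ♟ · ♟ · ♟ ♟ ♟
· · ♟ · · · · ·
· · · · ♟ · · ·
· ♙ · · · · · ·
· · · · · · ♙ ♘
♙ · ♙ ♙ ♙ ♙ · ♙
♖ ♘ ♗ ♕ ♔ ♗ · ♖


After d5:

♜ ♞ ♝ ♛ ♚ ♝ ♞ ♜
♟ ♟ · · · ♟ ♟ ♟
· · ♟ · · · · ·
· · · ♟ ♟ · · ·
· ♙ · · · · · ·
· · · · · · ♙ ♘
♙ · ♙ ♙ ♙ ♙ · ♙
♖ ♘ ♗ ♕ ♔ ♗ · ♖


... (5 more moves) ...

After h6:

♜ ♞ ♝ ♛ ♚ ♝ · ♜
♟ ♟ · · ♞ ♟ · ·
· · ♟ · · · ♟ ♟
· · · ♟ ♟ · · ·
· ♙ · · · · · ·
· · ♘ · · · ♙ ♘
♙ · ♙ ♙ ♙ ♙ · ♙
♖ · ♗ ♕ ♔ ♗ · ♖


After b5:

♜ ♞ ♝ ♛ ♚ ♝ · ♜
♟ ♟ · · ♞ ♟ · ·
· · ♟ · · · ♟ ♟
· ♙ · ♟ ♟ · · ·
· · · · · · · ·
· · ♘ · · · ♙ ♘
♙ · ♙ ♙ ♙ ♙ · ♙
♖ · ♗ ♕ ♔ ♗ · ♖



  a b c d e f g h
  ─────────────────
8│♜ ♞ ♝ ♛ ♚ ♝ · ♜│8
7│♟ ♟ · · ♞ ♟ · ·│7
6│· · ♟ · · · ♟ ♟│6
5│· ♙ · ♟ ♟ · · ·│5
4│· · · · · · · ·│4
3│· · ♘ · · · ♙ ♘│3
2│♙ · ♙ ♙ ♙ ♙ · ♙│2
1│♖ · ♗ ♕ ♔ ♗ · ♖│1
  ─────────────────
  a b c d e f g h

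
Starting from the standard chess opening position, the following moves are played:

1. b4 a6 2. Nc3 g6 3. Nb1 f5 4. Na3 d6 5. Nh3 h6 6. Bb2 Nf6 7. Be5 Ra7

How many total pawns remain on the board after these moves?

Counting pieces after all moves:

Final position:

  a b c d e f g h
  ─────────────────
8│· ♞ ♝ ♛ ♚ ♝ · ♜│8
7│♜ ♟ ♟ · ♟ · · ·│7
6│♟ · · ♟ · ♞ ♟ ♟│6
5│· · · · ♗ ♟ · ·│5
4│· ♙ · · · · · ·│4
3│♘ · · · · · · ♘│3
2│♙ · ♙ ♙ ♙ ♙ ♙ ♙│2
1│♖ · · ♕ ♔ ♗ · ♖│1
  ─────────────────
  a b c d e f g h


16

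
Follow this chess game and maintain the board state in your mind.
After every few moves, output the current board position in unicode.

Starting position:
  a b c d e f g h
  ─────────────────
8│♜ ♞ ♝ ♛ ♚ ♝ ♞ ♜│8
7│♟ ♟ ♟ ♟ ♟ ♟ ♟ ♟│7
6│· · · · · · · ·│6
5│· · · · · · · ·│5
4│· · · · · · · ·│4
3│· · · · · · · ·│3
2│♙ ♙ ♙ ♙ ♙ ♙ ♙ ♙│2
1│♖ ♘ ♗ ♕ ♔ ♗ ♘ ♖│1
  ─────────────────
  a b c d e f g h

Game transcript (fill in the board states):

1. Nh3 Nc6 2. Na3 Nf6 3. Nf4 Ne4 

  a b c d e f g h
  ─────────────────
8│♜ · ♝ ♛ ♚ ♝ · ♜│8
7│♟ ♟ ♟ ♟ ♟ ♟ ♟ ♟│7
6│· · ♞ · · · · ·│6
5│· · · · · · · ·│5
4│· · · · ♞ ♘ · ·│4
3│♘ · · · · · · ·│3
2│♙ ♙ ♙ ♙ ♙ ♙ ♙ ♙│2
1│♖ · ♗ ♕ ♔ ♗ · ♖│1
  ─────────────────
  a b c d e f g h

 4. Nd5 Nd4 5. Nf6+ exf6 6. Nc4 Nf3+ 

  a b c d e f g h
  ─────────────────
8│♜ · ♝ ♛ ♚ ♝ · ♜│8
7│♟ ♟ ♟ ♟ · ♟ ♟ ♟│7
6│· · · · · ♟ · ·│6
5│· · · · · · · ·│5
4│· · ♘ · ♞ · · ·│4
3│· · · · · ♞ · ·│3
2│♙ ♙ ♙ ♙ ♙ ♙ ♙ ♙│2
1│♖ · ♗ ♕ ♔ ♗ · ♖│1
  ─────────────────
  a b c d e f g h

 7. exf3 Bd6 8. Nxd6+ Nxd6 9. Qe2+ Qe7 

  a b c d e f g h
  ─────────────────
8│♜ · ♝ · ♚ · · ♜│8
7│♟ ♟ ♟ ♟ ♛ ♟ ♟ ♟│7
6│· · · ♞ · ♟ · ·│6
5│· · · · · · · ·│5
4│· · · · · · · ·│4
3│· · · · · ♙ · ·│3
2│♙ ♙ ♙ ♙ ♕ ♙ ♙ ♙│2
1│♖ · ♗ · ♔ ♗ · ♖│1
  ─────────────────
  a b c d e f g h

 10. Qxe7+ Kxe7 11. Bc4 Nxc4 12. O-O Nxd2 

  a b c d e f g h
  ─────────────────
8│♜ · ♝ · · · · ♜│8
7│♟ ♟ ♟ ♟ ♚ ♟ ♟ ♟│7
6│· · · · · ♟ · ·│6
5│· · · · · · · ·│5
4│· · · · · · · ·│4
3│· · · · · ♙ · ·│3
2│♙ ♙ ♙ ♞ · ♙ ♙ ♙│2
1│♖ · ♗ · · ♖ ♔ ·│1
  ─────────────────
  a b c d e f g h

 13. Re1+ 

  a b c d e f g h
  ─────────────────
8│♜ · ♝ · · · · ♜│8
7│♟ ♟ ♟ ♟ ♚ ♟ ♟ ♟│7
6│· · · · · ♟ · ·│6
5│· · · · · · · ·│5
4│· · · · · · · ·│4
3│· · · · · ♙ · ·│3
2│♙ ♙ ♙ ♞ · ♙ ♙ ♙│2
1│♖ · ♗ · ♖ · ♔ ·│1
  ─────────────────
  a b c d e f g h


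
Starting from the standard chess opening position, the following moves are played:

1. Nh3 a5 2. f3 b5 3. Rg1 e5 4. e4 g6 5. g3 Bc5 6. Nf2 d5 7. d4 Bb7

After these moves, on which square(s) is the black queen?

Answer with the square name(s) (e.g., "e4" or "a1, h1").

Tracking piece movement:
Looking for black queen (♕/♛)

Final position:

  a b c d e f g h
  ─────────────────
8│♜ ♞ · ♛ ♚ · ♞ ♜│8
7│· ♝ ♟ · · ♟ · ♟│7
6│· · · · · · ♟ ·│6
5│♟ ♟ ♝ ♟ ♟ · · ·│5
4│· · · ♙ ♙ · · ·│4
3│· · · · · ♙ ♙ ·│3
2│♙ ♙ ♙ · · ♘ · ♙│2
1│♖ ♘ ♗ ♕ ♔ ♗ ♖ ·│1
  ─────────────────
  a b c d e f g h


d8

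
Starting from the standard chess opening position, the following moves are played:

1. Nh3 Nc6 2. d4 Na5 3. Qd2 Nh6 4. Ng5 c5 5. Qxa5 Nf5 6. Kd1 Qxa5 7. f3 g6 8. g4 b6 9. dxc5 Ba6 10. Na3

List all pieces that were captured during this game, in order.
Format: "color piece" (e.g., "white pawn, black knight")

Tracking captures:
  Qxa5: captured black knight
  Qxa5: captured white queen
  dxc5: captured black pawn

black knight, white queen, black pawn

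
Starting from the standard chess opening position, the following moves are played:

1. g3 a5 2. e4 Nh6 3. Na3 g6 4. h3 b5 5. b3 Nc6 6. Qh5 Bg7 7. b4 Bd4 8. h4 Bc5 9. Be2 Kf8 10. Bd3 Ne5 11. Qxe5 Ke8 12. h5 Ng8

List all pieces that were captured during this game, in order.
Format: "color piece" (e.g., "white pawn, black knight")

Tracking captures:
  Qxe5: captured black knight

black knight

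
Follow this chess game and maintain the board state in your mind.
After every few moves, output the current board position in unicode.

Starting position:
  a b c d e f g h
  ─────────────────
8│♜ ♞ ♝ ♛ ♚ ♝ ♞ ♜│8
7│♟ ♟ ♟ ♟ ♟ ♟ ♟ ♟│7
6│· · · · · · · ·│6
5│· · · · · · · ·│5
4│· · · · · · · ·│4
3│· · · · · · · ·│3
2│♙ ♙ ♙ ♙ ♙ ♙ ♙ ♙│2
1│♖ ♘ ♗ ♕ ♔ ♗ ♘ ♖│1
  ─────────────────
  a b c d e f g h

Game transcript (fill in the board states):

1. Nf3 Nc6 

  a b c d e f g h
  ─────────────────
8│♜ · ♝ ♛ ♚ ♝ ♞ ♜│8
7│♟ ♟ ♟ ♟ ♟ ♟ ♟ ♟│7
6│· · ♞ · · · · ·│6
5│· · · · · · · ·│5
4│· · · · · · · ·│4
3│· · · · · ♘ · ·│3
2│♙ ♙ ♙ ♙ ♙ ♙ ♙ ♙│2
1│♖ ♘ ♗ ♕ ♔ ♗ · ♖│1
  ─────────────────
  a b c d e f g h

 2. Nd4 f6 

  a b c d e f g h
  ─────────────────
8│♜ · ♝ ♛ ♚ ♝ ♞ ♜│8
7│♟ ♟ ♟ ♟ ♟ · ♟ ♟│7
6│· · ♞ · · ♟ · ·│6
5│· · · · · · · ·│5
4│· · · ♘ · · · ·│4
3│· · · · · · · ·│3
2│♙ ♙ ♙ ♙ ♙ ♙ ♙ ♙│2
1│♖ ♘ ♗ ♕ ♔ ♗ · ♖│1
  ─────────────────
  a b c d e f g h

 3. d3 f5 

  a b c d e f g h
  ─────────────────
8│♜ · ♝ ♛ ♚ ♝ ♞ ♜│8
7│♟ ♟ ♟ ♟ ♟ · ♟ ♟│7
6│· · ♞ · · · · ·│6
5│· · · · · ♟ · ·│5
4│· · · ♘ · · · ·│4
3│· · · ♙ · · · ·│3
2│♙ ♙ ♙ · ♙ ♙ ♙ ♙│2
1│♖ ♘ ♗ ♕ ♔ ♗ · ♖│1
  ─────────────────
  a b c d e f g h

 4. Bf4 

  a b c d e f g h
  ─────────────────
8│♜ · ♝ ♛ ♚ ♝ ♞ ♜│8
7│♟ ♟ ♟ ♟ ♟ · ♟ ♟│7
6│· · ♞ · · · · ·│6
5│· · · · · ♟ · ·│5
4│· · · ♘ · ♗ · ·│4
3│· · · ♙ · · · ·│3
2│♙ ♙ ♙ · ♙ ♙ ♙ ♙│2
1│♖ ♘ · ♕ ♔ ♗ · ♖│1
  ─────────────────
  a b c d e f g h


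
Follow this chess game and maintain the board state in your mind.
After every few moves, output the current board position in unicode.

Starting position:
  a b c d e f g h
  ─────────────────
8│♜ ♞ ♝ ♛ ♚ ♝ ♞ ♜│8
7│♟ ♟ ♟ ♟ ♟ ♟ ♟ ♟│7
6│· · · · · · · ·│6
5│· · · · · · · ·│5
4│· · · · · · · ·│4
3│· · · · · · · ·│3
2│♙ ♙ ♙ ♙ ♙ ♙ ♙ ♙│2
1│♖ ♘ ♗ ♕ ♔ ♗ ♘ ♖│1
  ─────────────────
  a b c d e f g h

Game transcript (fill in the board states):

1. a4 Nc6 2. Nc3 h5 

  a b c d e f g h
  ─────────────────
8│♜ · ♝ ♛ ♚ ♝ ♞ ♜│8
7│♟ ♟ ♟ ♟ ♟ ♟ ♟ ·│7
6│· · ♞ · · · · ·│6
5│· · · · · · · ♟│5
4│♙ · · · · · · ·│4
3│· · ♘ · · · · ·│3
2│· ♙ ♙ ♙ ♙ ♙ ♙ ♙│2
1│♖ · ♗ ♕ ♔ ♗ ♘ ♖│1
  ─────────────────
  a b c d e f g h

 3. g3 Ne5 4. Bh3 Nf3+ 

  a b c d e f g h
  ─────────────────
8│♜ · ♝ ♛ ♚ ♝ ♞ ♜│8
7│♟ ♟ ♟ ♟ ♟ ♟ ♟ ·│7
6│· · · · · · · ·│6
5│· · · · · · · ♟│5
4│♙ · · · · · · ·│4
3│· · ♘ · · ♞ ♙ ♗│3
2│· ♙ ♙ ♙ ♙ ♙ · ♙│2
1│♖ · ♗ ♕ ♔ · ♘ ♖│1
  ─────────────────
  a b c d e f g h

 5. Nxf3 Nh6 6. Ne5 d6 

  a b c d e f g h
  ─────────────────
8│♜ · ♝ ♛ ♚ ♝ · ♜│8
7│♟ ♟ ♟ · ♟ ♟ ♟ ·│7
6│· · · ♟ · · · ♞│6
5│· · · · ♘ · · ♟│5
4│♙ · · · · · · ·│4
3│· · ♘ · · · ♙ ♗│3
2│· ♙ ♙ ♙ ♙ ♙ · ♙│2
1│♖ · ♗ ♕ ♔ · · ♖│1
  ─────────────────
  a b c d e f g h

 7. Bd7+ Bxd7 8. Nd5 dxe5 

  a b c d e f g h
  ─────────────────
8│♜ · · ♛ ♚ ♝ · ♜│8
7│♟ ♟ ♟ ♝ ♟ ♟ ♟ ·│7
6│· · · · · · · ♞│6
5│· · · ♘ ♟ · · ♟│5
4│♙ · · · · · · ·│4
3│· · · · · · ♙ ·│3
2│· ♙ ♙ ♙ ♙ ♙ · ♙│2
1│♖ · ♗ ♕ ♔ · · ♖│1
  ─────────────────
  a b c d e f g h

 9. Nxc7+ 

  a b c d e f g h
  ─────────────────
8│♜ · · ♛ ♚ ♝ · ♜│8
7│♟ ♟ ♘ ♝ ♟ ♟ ♟ ·│7
6│· · · · · · · ♞│6
5│· · · · ♟ · · ♟│5
4│♙ · · · · · · ·│4
3│· · · · · · ♙ ·│3
2│· ♙ ♙ ♙ ♙ ♙ · ♙│2
1│♖ · ♗ ♕ ♔ · · ♖│1
  ─────────────────
  a b c d e f g h


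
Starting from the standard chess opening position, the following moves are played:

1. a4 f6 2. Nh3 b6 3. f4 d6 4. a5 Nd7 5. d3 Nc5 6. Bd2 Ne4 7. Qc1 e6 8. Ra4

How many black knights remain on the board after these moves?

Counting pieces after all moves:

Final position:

  a b c d e f g h
  ─────────────────
8│♜ · ♝ ♛ ♚ ♝ ♞ ♜│8
7│♟ · ♟ · · · ♟ ♟│7
6│· ♟ · ♟ ♟ ♟ · ·│6
5│♙ · · · · · · ·│5
4│♖ · · · ♞ ♙ · ·│4
3│· · · ♙ · · · ♘│3
2│· ♙ ♙ ♗ ♙ · ♙ ♙│2
1│· ♘ ♕ · ♔ ♗ · ♖│1
  ─────────────────
  a b c d e f g h


2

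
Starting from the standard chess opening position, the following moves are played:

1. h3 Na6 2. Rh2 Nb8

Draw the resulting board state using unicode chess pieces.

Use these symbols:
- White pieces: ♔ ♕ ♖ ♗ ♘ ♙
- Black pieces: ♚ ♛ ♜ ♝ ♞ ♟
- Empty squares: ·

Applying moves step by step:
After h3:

♜ ♞ ♝ ♛ ♚ ♝ ♞ ♜
♟ ♟ ♟ ♟ ♟ ♟ ♟ ♟
· · · · · · · ·
· · · · · · · ·
· · · · · · · ·
· · · · · · · ♙
♙ ♙ ♙ ♙ ♙ ♙ ♙ ·
♖ ♘ ♗ ♕ ♔ ♗ ♘ ♖


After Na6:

♜ · ♝ ♛ ♚ ♝ ♞ ♜
♟ ♟ ♟ ♟ ♟ ♟ ♟ ♟
♞ · · · · · · ·
· · · · · · · ·
· · · · · · · ·
· · · · · · · ♙
♙ ♙ ♙ ♙ ♙ ♙ ♙ ·
♖ ♘ ♗ ♕ ♔ ♗ ♘ ♖


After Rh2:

♜ · ♝ ♛ ♚ ♝ ♞ ♜
♟ ♟ ♟ ♟ ♟ ♟ ♟ ♟
♞ · · · · · · ·
· · · · · · · ·
· · · · · · · ·
· · · · · · · ♙
♙ ♙ ♙ ♙ ♙ ♙ ♙ ♖
♖ ♘ ♗ ♕ ♔ ♗ ♘ ·


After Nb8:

♜ ♞ ♝ ♛ ♚ ♝ ♞ ♜
♟ ♟ ♟ ♟ ♟ ♟ ♟ ♟
· · · · · · · ·
· · · · · · · ·
· · · · · · · ·
· · · · · · · ♙
♙ ♙ ♙ ♙ ♙ ♙ ♙ ♖
♖ ♘ ♗ ♕ ♔ ♗ ♘ ·



  a b c d e f g h
  ─────────────────
8│♜ ♞ ♝ ♛ ♚ ♝ ♞ ♜│8
7│♟ ♟ ♟ ♟ ♟ ♟ ♟ ♟│7
6│· · · · · · · ·│6
5│· · · · · · · ·│5
4│· · · · · · · ·│4
3│· · · · · · · ♙│3
2│♙ ♙ ♙ ♙ ♙ ♙ ♙ ♖│2
1│♖ ♘ ♗ ♕ ♔ ♗ ♘ ·│1
  ─────────────────
  a b c d e f g h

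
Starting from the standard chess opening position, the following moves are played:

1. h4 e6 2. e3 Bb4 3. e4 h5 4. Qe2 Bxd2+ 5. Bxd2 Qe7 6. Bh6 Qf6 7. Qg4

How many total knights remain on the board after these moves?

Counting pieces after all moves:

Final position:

  a b c d e f g h
  ─────────────────
8│♜ ♞ ♝ · ♚ · ♞ ♜│8
7│♟ ♟ ♟ ♟ · ♟ ♟ ·│7
6│· · · · ♟ ♛ · ♗│6
5│· · · · · · · ♟│5
4│· · · · ♙ · ♕ ♙│4
3│· · · · · · · ·│3
2│♙ ♙ ♙ · · ♙ ♙ ·│2
1│♖ ♘ · · ♔ ♗ ♘ ♖│1
  ─────────────────
  a b c d e f g h


4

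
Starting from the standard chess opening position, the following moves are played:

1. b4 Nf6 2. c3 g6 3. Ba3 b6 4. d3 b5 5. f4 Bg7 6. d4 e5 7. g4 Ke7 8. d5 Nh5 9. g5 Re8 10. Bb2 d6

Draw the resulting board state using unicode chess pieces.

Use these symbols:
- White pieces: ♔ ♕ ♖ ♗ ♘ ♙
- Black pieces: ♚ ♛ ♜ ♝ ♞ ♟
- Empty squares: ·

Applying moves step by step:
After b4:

♜ ♞ ♝ ♛ ♚ ♝ ♞ ♜
♟ ♟ ♟ ♟ ♟ ♟ ♟ ♟
· · · · · · · ·
· · · · · · · ·
· ♙ · · · · · ·
· · · · · · · ·
♙ · ♙ ♙ ♙ ♙ ♙ ♙
♖ ♘ ♗ ♕ ♔ ♗ ♘ ♖


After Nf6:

♜ ♞ ♝ ♛ ♚ ♝ · ♜
♟ ♟ ♟ ♟ ♟ ♟ ♟ ♟
· · · · · ♞ · ·
· · · · · · · ·
· ♙ · · · · · ·
· · · · · · · ·
♙ · ♙ ♙ ♙ ♙ ♙ ♙
♖ ♘ ♗ ♕ ♔ ♗ ♘ ♖


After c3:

♜ ♞ ♝ ♛ ♚ ♝ · ♜
♟ ♟ ♟ ♟ ♟ ♟ ♟ ♟
· · · · · ♞ · ·
· · · · · · · ·
· ♙ · · · · · ·
· · ♙ · · · · ·
♙ · · ♙ ♙ ♙ ♙ ♙
♖ ♘ ♗ ♕ ♔ ♗ ♘ ♖


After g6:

♜ ♞ ♝ ♛ ♚ ♝ · ♜
♟ ♟ ♟ ♟ ♟ ♟ · ♟
· · · · · ♞ ♟ ·
· · · · · · · ·
· ♙ · · · · · ·
· · ♙ · · · · ·
♙ · · ♙ ♙ ♙ ♙ ♙
♖ ♘ ♗ ♕ ♔ ♗ ♘ ♖


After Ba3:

♜ ♞ ♝ ♛ ♚ ♝ · ♜
♟ ♟ ♟ ♟ ♟ ♟ · ♟
· · · · · ♞ ♟ ·
· · · · · · · ·
· ♙ · · · · · ·
♗ · ♙ · · · · ·
♙ · · ♙ ♙ ♙ ♙ ♙
♖ ♘ · ♕ ♔ ♗ ♘ ♖


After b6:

♜ ♞ ♝ ♛ ♚ ♝ · ♜
♟ · ♟ ♟ ♟ ♟ · ♟
· ♟ · · · ♞ ♟ ·
· · · · · · · ·
· ♙ · · · · · ·
♗ · ♙ · · · · ·
♙ · · ♙ ♙ ♙ ♙ ♙
♖ ♘ · ♕ ♔ ♗ ♘ ♖


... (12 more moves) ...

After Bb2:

♜ ♞ ♝ ♛ ♜ · · ·
♟ · ♟ ♟ ♚ ♟ ♝ ♟
· · · · · · ♟ ·
· ♟ · ♙ ♟ · ♙ ♞
· ♙ · · · ♙ · ·
· · ♙ · · · · ·
♙ ♗ · · ♙ · · ♙
♖ ♘ · ♕ ♔ ♗ ♘ ♖


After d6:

♜ ♞ ♝ ♛ ♜ · · ·
♟ · ♟ · ♚ ♟ ♝ ♟
· · · ♟ · · ♟ ·
· ♟ · ♙ ♟ · ♙ ♞
· ♙ · · · ♙ · ·
· · ♙ · · · · ·
♙ ♗ · · ♙ · · ♙
♖ ♘ · ♕ ♔ ♗ ♘ ♖



  a b c d e f g h
  ─────────────────
8│♜ ♞ ♝ ♛ ♜ · · ·│8
7│♟ · ♟ · ♚ ♟ ♝ ♟│7
6│· · · ♟ · · ♟ ·│6
5│· ♟ · ♙ ♟ · ♙ ♞│5
4│· ♙ · · · ♙ · ·│4
3│· · ♙ · · · · ·│3
2│♙ ♗ · · ♙ · · ♙│2
1│♖ ♘ · ♕ ♔ ♗ ♘ ♖│1
  ─────────────────
  a b c d e f g h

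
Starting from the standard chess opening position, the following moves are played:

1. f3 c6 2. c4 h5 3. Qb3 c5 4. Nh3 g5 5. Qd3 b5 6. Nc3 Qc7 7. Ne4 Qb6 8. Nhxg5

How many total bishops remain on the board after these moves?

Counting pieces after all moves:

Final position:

  a b c d e f g h
  ─────────────────
8│♜ ♞ ♝ · ♚ ♝ ♞ ♜│8
7│♟ · · ♟ ♟ ♟ · ·│7
6│· ♛ · · · · · ·│6
5│· ♟ ♟ · · · ♘ ♟│5
4│· · ♙ · ♘ · · ·│4
3│· · · ♕ · ♙ · ·│3
2│♙ ♙ · ♙ ♙ · ♙ ♙│2
1│♖ · ♗ · ♔ ♗ · ♖│1
  ─────────────────
  a b c d e f g h


4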